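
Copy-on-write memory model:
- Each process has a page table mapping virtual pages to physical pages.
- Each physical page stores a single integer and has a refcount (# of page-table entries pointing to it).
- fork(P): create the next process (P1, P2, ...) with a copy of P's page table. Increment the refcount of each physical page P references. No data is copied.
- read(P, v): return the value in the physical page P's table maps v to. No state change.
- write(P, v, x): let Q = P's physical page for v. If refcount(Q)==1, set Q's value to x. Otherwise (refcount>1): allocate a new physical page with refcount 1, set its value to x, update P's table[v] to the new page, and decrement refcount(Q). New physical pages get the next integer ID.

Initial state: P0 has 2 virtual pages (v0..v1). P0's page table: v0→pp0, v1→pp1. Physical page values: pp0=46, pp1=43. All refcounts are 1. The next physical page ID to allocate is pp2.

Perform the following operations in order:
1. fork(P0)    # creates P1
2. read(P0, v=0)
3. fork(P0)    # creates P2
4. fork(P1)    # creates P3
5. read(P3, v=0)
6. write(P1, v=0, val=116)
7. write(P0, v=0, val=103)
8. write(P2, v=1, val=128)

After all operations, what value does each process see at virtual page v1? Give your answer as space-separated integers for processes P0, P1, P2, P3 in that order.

Op 1: fork(P0) -> P1. 2 ppages; refcounts: pp0:2 pp1:2
Op 2: read(P0, v0) -> 46. No state change.
Op 3: fork(P0) -> P2. 2 ppages; refcounts: pp0:3 pp1:3
Op 4: fork(P1) -> P3. 2 ppages; refcounts: pp0:4 pp1:4
Op 5: read(P3, v0) -> 46. No state change.
Op 6: write(P1, v0, 116). refcount(pp0)=4>1 -> COPY to pp2. 3 ppages; refcounts: pp0:3 pp1:4 pp2:1
Op 7: write(P0, v0, 103). refcount(pp0)=3>1 -> COPY to pp3. 4 ppages; refcounts: pp0:2 pp1:4 pp2:1 pp3:1
Op 8: write(P2, v1, 128). refcount(pp1)=4>1 -> COPY to pp4. 5 ppages; refcounts: pp0:2 pp1:3 pp2:1 pp3:1 pp4:1
P0: v1 -> pp1 = 43
P1: v1 -> pp1 = 43
P2: v1 -> pp4 = 128
P3: v1 -> pp1 = 43

Answer: 43 43 128 43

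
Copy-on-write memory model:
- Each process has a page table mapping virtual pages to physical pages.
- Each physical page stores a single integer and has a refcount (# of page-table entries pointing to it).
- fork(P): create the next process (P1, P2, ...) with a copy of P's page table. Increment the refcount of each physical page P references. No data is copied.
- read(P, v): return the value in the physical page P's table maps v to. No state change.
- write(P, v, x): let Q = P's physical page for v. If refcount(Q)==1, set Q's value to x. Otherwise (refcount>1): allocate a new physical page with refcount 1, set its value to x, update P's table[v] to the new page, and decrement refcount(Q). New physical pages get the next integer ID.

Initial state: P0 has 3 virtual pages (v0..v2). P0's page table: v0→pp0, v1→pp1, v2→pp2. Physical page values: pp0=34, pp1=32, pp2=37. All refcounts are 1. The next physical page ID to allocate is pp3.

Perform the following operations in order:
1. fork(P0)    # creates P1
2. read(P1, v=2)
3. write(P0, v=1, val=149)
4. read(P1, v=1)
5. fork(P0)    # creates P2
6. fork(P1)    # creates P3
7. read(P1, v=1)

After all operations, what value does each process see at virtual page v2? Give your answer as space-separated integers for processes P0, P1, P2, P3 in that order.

Answer: 37 37 37 37

Derivation:
Op 1: fork(P0) -> P1. 3 ppages; refcounts: pp0:2 pp1:2 pp2:2
Op 2: read(P1, v2) -> 37. No state change.
Op 3: write(P0, v1, 149). refcount(pp1)=2>1 -> COPY to pp3. 4 ppages; refcounts: pp0:2 pp1:1 pp2:2 pp3:1
Op 4: read(P1, v1) -> 32. No state change.
Op 5: fork(P0) -> P2. 4 ppages; refcounts: pp0:3 pp1:1 pp2:3 pp3:2
Op 6: fork(P1) -> P3. 4 ppages; refcounts: pp0:4 pp1:2 pp2:4 pp3:2
Op 7: read(P1, v1) -> 32. No state change.
P0: v2 -> pp2 = 37
P1: v2 -> pp2 = 37
P2: v2 -> pp2 = 37
P3: v2 -> pp2 = 37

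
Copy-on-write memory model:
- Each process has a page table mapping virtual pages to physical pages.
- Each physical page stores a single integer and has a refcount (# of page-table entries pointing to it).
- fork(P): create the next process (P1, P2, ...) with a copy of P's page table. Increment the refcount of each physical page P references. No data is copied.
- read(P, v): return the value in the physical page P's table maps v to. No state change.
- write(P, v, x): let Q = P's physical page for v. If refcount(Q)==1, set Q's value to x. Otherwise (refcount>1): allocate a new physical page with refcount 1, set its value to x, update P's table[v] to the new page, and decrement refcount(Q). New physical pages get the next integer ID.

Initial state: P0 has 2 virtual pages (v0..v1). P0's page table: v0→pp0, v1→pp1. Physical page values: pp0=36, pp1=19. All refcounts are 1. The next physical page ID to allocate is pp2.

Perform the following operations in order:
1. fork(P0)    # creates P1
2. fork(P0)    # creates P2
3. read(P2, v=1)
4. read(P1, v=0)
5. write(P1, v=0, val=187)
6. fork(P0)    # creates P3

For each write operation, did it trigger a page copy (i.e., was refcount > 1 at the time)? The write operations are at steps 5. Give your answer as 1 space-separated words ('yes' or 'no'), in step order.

Op 1: fork(P0) -> P1. 2 ppages; refcounts: pp0:2 pp1:2
Op 2: fork(P0) -> P2. 2 ppages; refcounts: pp0:3 pp1:3
Op 3: read(P2, v1) -> 19. No state change.
Op 4: read(P1, v0) -> 36. No state change.
Op 5: write(P1, v0, 187). refcount(pp0)=3>1 -> COPY to pp2. 3 ppages; refcounts: pp0:2 pp1:3 pp2:1
Op 6: fork(P0) -> P3. 3 ppages; refcounts: pp0:3 pp1:4 pp2:1

yes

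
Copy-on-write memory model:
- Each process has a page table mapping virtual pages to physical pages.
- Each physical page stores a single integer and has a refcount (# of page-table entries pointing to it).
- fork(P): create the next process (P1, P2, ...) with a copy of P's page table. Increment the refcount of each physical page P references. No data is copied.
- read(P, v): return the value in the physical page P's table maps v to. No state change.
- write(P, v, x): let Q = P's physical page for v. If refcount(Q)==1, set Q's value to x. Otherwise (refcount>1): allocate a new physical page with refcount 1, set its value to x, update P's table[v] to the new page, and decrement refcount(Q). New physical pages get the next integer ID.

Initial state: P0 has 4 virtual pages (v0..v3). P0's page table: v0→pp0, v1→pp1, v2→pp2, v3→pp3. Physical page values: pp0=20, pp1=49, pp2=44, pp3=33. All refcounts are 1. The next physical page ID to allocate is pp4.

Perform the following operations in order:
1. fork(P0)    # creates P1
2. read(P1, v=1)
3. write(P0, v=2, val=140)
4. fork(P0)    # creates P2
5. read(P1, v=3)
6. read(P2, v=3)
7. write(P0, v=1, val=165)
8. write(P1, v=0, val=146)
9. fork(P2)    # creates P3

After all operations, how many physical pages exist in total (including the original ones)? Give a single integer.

Answer: 7

Derivation:
Op 1: fork(P0) -> P1. 4 ppages; refcounts: pp0:2 pp1:2 pp2:2 pp3:2
Op 2: read(P1, v1) -> 49. No state change.
Op 3: write(P0, v2, 140). refcount(pp2)=2>1 -> COPY to pp4. 5 ppages; refcounts: pp0:2 pp1:2 pp2:1 pp3:2 pp4:1
Op 4: fork(P0) -> P2. 5 ppages; refcounts: pp0:3 pp1:3 pp2:1 pp3:3 pp4:2
Op 5: read(P1, v3) -> 33. No state change.
Op 6: read(P2, v3) -> 33. No state change.
Op 7: write(P0, v1, 165). refcount(pp1)=3>1 -> COPY to pp5. 6 ppages; refcounts: pp0:3 pp1:2 pp2:1 pp3:3 pp4:2 pp5:1
Op 8: write(P1, v0, 146). refcount(pp0)=3>1 -> COPY to pp6. 7 ppages; refcounts: pp0:2 pp1:2 pp2:1 pp3:3 pp4:2 pp5:1 pp6:1
Op 9: fork(P2) -> P3. 7 ppages; refcounts: pp0:3 pp1:3 pp2:1 pp3:4 pp4:3 pp5:1 pp6:1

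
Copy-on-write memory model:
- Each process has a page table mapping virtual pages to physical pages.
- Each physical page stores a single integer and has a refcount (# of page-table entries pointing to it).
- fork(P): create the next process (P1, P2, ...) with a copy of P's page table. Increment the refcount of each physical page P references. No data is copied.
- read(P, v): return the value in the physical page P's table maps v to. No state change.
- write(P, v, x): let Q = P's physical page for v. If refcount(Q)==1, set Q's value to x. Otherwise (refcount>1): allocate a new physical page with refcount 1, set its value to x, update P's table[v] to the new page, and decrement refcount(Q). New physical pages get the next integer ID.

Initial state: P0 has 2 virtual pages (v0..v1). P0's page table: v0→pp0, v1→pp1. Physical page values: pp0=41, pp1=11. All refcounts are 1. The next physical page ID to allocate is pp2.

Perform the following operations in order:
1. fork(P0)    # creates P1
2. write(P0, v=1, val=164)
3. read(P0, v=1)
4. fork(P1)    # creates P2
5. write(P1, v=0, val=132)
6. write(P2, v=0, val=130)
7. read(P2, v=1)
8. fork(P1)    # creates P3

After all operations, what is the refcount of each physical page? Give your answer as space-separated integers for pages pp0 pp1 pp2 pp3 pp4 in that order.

Answer: 1 3 1 2 1

Derivation:
Op 1: fork(P0) -> P1. 2 ppages; refcounts: pp0:2 pp1:2
Op 2: write(P0, v1, 164). refcount(pp1)=2>1 -> COPY to pp2. 3 ppages; refcounts: pp0:2 pp1:1 pp2:1
Op 3: read(P0, v1) -> 164. No state change.
Op 4: fork(P1) -> P2. 3 ppages; refcounts: pp0:3 pp1:2 pp2:1
Op 5: write(P1, v0, 132). refcount(pp0)=3>1 -> COPY to pp3. 4 ppages; refcounts: pp0:2 pp1:2 pp2:1 pp3:1
Op 6: write(P2, v0, 130). refcount(pp0)=2>1 -> COPY to pp4. 5 ppages; refcounts: pp0:1 pp1:2 pp2:1 pp3:1 pp4:1
Op 7: read(P2, v1) -> 11. No state change.
Op 8: fork(P1) -> P3. 5 ppages; refcounts: pp0:1 pp1:3 pp2:1 pp3:2 pp4:1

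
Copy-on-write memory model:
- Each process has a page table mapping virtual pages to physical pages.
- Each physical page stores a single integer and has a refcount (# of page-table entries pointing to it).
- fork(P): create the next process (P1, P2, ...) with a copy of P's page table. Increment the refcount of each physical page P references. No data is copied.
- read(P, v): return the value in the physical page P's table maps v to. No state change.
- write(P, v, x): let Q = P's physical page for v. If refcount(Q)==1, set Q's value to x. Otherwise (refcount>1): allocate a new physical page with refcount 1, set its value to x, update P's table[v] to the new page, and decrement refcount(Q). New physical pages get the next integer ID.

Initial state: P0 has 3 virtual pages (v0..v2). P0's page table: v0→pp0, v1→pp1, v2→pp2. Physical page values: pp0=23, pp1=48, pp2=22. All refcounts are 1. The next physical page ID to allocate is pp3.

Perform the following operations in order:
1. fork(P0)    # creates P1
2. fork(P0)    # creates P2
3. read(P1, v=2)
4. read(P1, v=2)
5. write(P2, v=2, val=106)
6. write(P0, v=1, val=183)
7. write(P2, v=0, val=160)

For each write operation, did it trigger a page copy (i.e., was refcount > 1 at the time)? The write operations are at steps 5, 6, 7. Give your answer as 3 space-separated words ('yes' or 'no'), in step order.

Op 1: fork(P0) -> P1. 3 ppages; refcounts: pp0:2 pp1:2 pp2:2
Op 2: fork(P0) -> P2. 3 ppages; refcounts: pp0:3 pp1:3 pp2:3
Op 3: read(P1, v2) -> 22. No state change.
Op 4: read(P1, v2) -> 22. No state change.
Op 5: write(P2, v2, 106). refcount(pp2)=3>1 -> COPY to pp3. 4 ppages; refcounts: pp0:3 pp1:3 pp2:2 pp3:1
Op 6: write(P0, v1, 183). refcount(pp1)=3>1 -> COPY to pp4. 5 ppages; refcounts: pp0:3 pp1:2 pp2:2 pp3:1 pp4:1
Op 7: write(P2, v0, 160). refcount(pp0)=3>1 -> COPY to pp5. 6 ppages; refcounts: pp0:2 pp1:2 pp2:2 pp3:1 pp4:1 pp5:1

yes yes yes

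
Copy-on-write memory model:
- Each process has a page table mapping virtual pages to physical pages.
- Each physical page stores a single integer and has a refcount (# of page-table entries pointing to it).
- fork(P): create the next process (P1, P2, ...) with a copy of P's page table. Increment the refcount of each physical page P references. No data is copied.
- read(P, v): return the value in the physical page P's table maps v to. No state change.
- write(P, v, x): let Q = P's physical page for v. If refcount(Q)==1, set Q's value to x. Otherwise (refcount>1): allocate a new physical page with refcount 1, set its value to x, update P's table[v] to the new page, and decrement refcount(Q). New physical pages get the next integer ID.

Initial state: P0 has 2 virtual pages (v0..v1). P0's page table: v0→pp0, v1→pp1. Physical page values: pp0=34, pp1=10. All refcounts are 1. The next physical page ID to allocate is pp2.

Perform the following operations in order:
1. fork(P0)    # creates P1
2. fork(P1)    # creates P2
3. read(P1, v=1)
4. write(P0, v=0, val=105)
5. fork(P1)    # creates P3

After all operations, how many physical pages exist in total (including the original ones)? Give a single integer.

Answer: 3

Derivation:
Op 1: fork(P0) -> P1. 2 ppages; refcounts: pp0:2 pp1:2
Op 2: fork(P1) -> P2. 2 ppages; refcounts: pp0:3 pp1:3
Op 3: read(P1, v1) -> 10. No state change.
Op 4: write(P0, v0, 105). refcount(pp0)=3>1 -> COPY to pp2. 3 ppages; refcounts: pp0:2 pp1:3 pp2:1
Op 5: fork(P1) -> P3. 3 ppages; refcounts: pp0:3 pp1:4 pp2:1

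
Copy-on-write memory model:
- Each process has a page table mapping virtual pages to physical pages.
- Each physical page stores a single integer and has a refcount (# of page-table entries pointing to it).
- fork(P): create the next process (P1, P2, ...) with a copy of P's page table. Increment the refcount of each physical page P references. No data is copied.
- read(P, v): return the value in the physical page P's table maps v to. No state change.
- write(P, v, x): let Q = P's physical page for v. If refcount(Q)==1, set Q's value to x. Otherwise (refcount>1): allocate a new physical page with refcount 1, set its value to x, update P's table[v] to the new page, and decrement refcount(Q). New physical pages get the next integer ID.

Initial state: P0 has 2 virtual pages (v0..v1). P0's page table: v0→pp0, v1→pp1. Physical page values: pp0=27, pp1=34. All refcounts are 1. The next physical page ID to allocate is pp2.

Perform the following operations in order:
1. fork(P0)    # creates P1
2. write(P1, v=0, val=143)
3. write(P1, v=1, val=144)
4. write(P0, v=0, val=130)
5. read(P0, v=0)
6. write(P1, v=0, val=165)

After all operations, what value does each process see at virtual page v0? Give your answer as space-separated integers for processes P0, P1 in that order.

Answer: 130 165

Derivation:
Op 1: fork(P0) -> P1. 2 ppages; refcounts: pp0:2 pp1:2
Op 2: write(P1, v0, 143). refcount(pp0)=2>1 -> COPY to pp2. 3 ppages; refcounts: pp0:1 pp1:2 pp2:1
Op 3: write(P1, v1, 144). refcount(pp1)=2>1 -> COPY to pp3. 4 ppages; refcounts: pp0:1 pp1:1 pp2:1 pp3:1
Op 4: write(P0, v0, 130). refcount(pp0)=1 -> write in place. 4 ppages; refcounts: pp0:1 pp1:1 pp2:1 pp3:1
Op 5: read(P0, v0) -> 130. No state change.
Op 6: write(P1, v0, 165). refcount(pp2)=1 -> write in place. 4 ppages; refcounts: pp0:1 pp1:1 pp2:1 pp3:1
P0: v0 -> pp0 = 130
P1: v0 -> pp2 = 165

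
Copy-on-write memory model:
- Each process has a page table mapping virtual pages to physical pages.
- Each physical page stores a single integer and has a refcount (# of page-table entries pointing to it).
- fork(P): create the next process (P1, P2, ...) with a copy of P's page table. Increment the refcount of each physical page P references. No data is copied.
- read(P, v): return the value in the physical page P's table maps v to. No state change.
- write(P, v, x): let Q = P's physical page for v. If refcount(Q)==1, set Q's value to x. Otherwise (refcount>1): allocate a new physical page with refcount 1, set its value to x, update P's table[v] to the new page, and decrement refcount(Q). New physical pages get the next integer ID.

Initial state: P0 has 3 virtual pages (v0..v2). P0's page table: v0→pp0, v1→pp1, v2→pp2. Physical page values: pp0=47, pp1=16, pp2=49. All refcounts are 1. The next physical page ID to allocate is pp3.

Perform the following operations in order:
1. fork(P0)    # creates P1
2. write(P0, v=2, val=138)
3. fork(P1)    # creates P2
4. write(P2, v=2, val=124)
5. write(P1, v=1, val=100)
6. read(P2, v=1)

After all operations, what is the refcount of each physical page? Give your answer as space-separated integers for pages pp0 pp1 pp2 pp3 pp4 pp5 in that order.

Op 1: fork(P0) -> P1. 3 ppages; refcounts: pp0:2 pp1:2 pp2:2
Op 2: write(P0, v2, 138). refcount(pp2)=2>1 -> COPY to pp3. 4 ppages; refcounts: pp0:2 pp1:2 pp2:1 pp3:1
Op 3: fork(P1) -> P2. 4 ppages; refcounts: pp0:3 pp1:3 pp2:2 pp3:1
Op 4: write(P2, v2, 124). refcount(pp2)=2>1 -> COPY to pp4. 5 ppages; refcounts: pp0:3 pp1:3 pp2:1 pp3:1 pp4:1
Op 5: write(P1, v1, 100). refcount(pp1)=3>1 -> COPY to pp5. 6 ppages; refcounts: pp0:3 pp1:2 pp2:1 pp3:1 pp4:1 pp5:1
Op 6: read(P2, v1) -> 16. No state change.

Answer: 3 2 1 1 1 1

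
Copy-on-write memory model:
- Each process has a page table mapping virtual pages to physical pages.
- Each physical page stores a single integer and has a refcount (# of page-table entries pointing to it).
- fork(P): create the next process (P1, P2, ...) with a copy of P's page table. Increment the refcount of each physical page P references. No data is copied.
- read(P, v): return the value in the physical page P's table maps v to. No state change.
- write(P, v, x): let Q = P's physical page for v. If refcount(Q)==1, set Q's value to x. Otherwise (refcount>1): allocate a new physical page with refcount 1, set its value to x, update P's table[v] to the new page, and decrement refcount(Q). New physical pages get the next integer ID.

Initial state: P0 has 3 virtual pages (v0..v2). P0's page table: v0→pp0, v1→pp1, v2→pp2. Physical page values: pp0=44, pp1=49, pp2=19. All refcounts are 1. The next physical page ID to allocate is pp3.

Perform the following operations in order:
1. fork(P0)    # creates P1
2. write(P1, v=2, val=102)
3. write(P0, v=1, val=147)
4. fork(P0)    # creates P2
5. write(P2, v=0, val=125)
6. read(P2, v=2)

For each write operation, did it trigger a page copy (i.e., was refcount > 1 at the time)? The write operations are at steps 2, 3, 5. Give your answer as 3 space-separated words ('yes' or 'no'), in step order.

Op 1: fork(P0) -> P1. 3 ppages; refcounts: pp0:2 pp1:2 pp2:2
Op 2: write(P1, v2, 102). refcount(pp2)=2>1 -> COPY to pp3. 4 ppages; refcounts: pp0:2 pp1:2 pp2:1 pp3:1
Op 3: write(P0, v1, 147). refcount(pp1)=2>1 -> COPY to pp4. 5 ppages; refcounts: pp0:2 pp1:1 pp2:1 pp3:1 pp4:1
Op 4: fork(P0) -> P2. 5 ppages; refcounts: pp0:3 pp1:1 pp2:2 pp3:1 pp4:2
Op 5: write(P2, v0, 125). refcount(pp0)=3>1 -> COPY to pp5. 6 ppages; refcounts: pp0:2 pp1:1 pp2:2 pp3:1 pp4:2 pp5:1
Op 6: read(P2, v2) -> 19. No state change.

yes yes yes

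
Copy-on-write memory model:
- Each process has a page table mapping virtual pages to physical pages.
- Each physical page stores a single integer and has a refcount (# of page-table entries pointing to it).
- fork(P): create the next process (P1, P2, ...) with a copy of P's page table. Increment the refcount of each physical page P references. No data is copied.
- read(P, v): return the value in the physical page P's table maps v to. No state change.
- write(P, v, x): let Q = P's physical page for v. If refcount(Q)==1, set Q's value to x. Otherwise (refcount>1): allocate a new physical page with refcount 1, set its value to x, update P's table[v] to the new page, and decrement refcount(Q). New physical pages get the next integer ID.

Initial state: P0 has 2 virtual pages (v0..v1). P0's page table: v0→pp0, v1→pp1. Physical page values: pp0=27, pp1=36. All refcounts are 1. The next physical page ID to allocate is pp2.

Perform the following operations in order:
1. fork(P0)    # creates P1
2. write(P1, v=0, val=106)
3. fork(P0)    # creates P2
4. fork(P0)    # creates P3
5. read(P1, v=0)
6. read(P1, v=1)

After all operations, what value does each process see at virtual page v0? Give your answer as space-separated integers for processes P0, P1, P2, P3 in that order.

Answer: 27 106 27 27

Derivation:
Op 1: fork(P0) -> P1. 2 ppages; refcounts: pp0:2 pp1:2
Op 2: write(P1, v0, 106). refcount(pp0)=2>1 -> COPY to pp2. 3 ppages; refcounts: pp0:1 pp1:2 pp2:1
Op 3: fork(P0) -> P2. 3 ppages; refcounts: pp0:2 pp1:3 pp2:1
Op 4: fork(P0) -> P3. 3 ppages; refcounts: pp0:3 pp1:4 pp2:1
Op 5: read(P1, v0) -> 106. No state change.
Op 6: read(P1, v1) -> 36. No state change.
P0: v0 -> pp0 = 27
P1: v0 -> pp2 = 106
P2: v0 -> pp0 = 27
P3: v0 -> pp0 = 27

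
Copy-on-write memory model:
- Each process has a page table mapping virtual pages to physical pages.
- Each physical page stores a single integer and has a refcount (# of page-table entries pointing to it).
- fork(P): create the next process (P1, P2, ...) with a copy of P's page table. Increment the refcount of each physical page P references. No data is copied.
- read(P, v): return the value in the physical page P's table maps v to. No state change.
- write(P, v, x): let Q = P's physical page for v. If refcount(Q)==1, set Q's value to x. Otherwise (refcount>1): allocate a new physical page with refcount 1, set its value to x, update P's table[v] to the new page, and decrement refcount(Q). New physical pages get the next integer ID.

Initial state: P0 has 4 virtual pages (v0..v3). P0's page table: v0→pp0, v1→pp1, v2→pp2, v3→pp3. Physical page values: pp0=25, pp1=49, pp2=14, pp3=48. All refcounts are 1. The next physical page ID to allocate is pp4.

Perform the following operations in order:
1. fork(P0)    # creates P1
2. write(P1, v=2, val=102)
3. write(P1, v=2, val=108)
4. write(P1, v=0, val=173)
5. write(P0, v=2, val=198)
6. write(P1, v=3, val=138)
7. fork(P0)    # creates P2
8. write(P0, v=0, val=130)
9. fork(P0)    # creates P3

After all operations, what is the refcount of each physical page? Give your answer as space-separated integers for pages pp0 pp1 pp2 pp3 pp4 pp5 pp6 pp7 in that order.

Answer: 1 4 3 3 1 1 1 2

Derivation:
Op 1: fork(P0) -> P1. 4 ppages; refcounts: pp0:2 pp1:2 pp2:2 pp3:2
Op 2: write(P1, v2, 102). refcount(pp2)=2>1 -> COPY to pp4. 5 ppages; refcounts: pp0:2 pp1:2 pp2:1 pp3:2 pp4:1
Op 3: write(P1, v2, 108). refcount(pp4)=1 -> write in place. 5 ppages; refcounts: pp0:2 pp1:2 pp2:1 pp3:2 pp4:1
Op 4: write(P1, v0, 173). refcount(pp0)=2>1 -> COPY to pp5. 6 ppages; refcounts: pp0:1 pp1:2 pp2:1 pp3:2 pp4:1 pp5:1
Op 5: write(P0, v2, 198). refcount(pp2)=1 -> write in place. 6 ppages; refcounts: pp0:1 pp1:2 pp2:1 pp3:2 pp4:1 pp5:1
Op 6: write(P1, v3, 138). refcount(pp3)=2>1 -> COPY to pp6. 7 ppages; refcounts: pp0:1 pp1:2 pp2:1 pp3:1 pp4:1 pp5:1 pp6:1
Op 7: fork(P0) -> P2. 7 ppages; refcounts: pp0:2 pp1:3 pp2:2 pp3:2 pp4:1 pp5:1 pp6:1
Op 8: write(P0, v0, 130). refcount(pp0)=2>1 -> COPY to pp7. 8 ppages; refcounts: pp0:1 pp1:3 pp2:2 pp3:2 pp4:1 pp5:1 pp6:1 pp7:1
Op 9: fork(P0) -> P3. 8 ppages; refcounts: pp0:1 pp1:4 pp2:3 pp3:3 pp4:1 pp5:1 pp6:1 pp7:2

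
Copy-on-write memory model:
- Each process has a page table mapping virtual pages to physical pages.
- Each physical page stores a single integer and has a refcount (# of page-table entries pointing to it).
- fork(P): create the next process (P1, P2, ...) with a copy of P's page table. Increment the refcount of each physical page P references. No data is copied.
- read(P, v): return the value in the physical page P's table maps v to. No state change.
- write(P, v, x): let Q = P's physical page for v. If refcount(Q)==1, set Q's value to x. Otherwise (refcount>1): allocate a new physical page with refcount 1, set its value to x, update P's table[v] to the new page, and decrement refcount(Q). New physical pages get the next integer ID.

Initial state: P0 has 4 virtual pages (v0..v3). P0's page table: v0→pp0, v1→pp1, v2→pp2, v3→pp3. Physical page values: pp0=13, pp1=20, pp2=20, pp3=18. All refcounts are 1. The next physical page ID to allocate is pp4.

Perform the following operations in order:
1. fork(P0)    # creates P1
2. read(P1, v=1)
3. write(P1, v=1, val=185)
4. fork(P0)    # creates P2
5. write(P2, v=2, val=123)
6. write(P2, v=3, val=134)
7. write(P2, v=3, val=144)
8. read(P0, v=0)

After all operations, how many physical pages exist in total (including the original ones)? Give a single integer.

Op 1: fork(P0) -> P1. 4 ppages; refcounts: pp0:2 pp1:2 pp2:2 pp3:2
Op 2: read(P1, v1) -> 20. No state change.
Op 3: write(P1, v1, 185). refcount(pp1)=2>1 -> COPY to pp4. 5 ppages; refcounts: pp0:2 pp1:1 pp2:2 pp3:2 pp4:1
Op 4: fork(P0) -> P2. 5 ppages; refcounts: pp0:3 pp1:2 pp2:3 pp3:3 pp4:1
Op 5: write(P2, v2, 123). refcount(pp2)=3>1 -> COPY to pp5. 6 ppages; refcounts: pp0:3 pp1:2 pp2:2 pp3:3 pp4:1 pp5:1
Op 6: write(P2, v3, 134). refcount(pp3)=3>1 -> COPY to pp6. 7 ppages; refcounts: pp0:3 pp1:2 pp2:2 pp3:2 pp4:1 pp5:1 pp6:1
Op 7: write(P2, v3, 144). refcount(pp6)=1 -> write in place. 7 ppages; refcounts: pp0:3 pp1:2 pp2:2 pp3:2 pp4:1 pp5:1 pp6:1
Op 8: read(P0, v0) -> 13. No state change.

Answer: 7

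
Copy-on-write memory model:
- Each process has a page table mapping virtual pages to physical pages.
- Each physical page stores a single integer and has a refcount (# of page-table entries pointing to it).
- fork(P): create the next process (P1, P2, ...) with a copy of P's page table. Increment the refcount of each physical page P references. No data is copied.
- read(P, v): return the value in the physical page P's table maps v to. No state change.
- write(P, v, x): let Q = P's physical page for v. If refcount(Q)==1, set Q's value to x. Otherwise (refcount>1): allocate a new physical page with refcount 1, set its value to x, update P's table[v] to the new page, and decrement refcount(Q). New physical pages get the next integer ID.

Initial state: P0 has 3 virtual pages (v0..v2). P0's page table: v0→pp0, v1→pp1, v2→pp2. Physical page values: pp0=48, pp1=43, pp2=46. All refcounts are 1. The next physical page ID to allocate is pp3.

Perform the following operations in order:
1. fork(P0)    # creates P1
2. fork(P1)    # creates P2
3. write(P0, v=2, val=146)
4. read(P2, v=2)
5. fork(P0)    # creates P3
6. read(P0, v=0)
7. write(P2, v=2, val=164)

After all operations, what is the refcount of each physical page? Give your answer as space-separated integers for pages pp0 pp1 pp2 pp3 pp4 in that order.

Answer: 4 4 1 2 1

Derivation:
Op 1: fork(P0) -> P1. 3 ppages; refcounts: pp0:2 pp1:2 pp2:2
Op 2: fork(P1) -> P2. 3 ppages; refcounts: pp0:3 pp1:3 pp2:3
Op 3: write(P0, v2, 146). refcount(pp2)=3>1 -> COPY to pp3. 4 ppages; refcounts: pp0:3 pp1:3 pp2:2 pp3:1
Op 4: read(P2, v2) -> 46. No state change.
Op 5: fork(P0) -> P3. 4 ppages; refcounts: pp0:4 pp1:4 pp2:2 pp3:2
Op 6: read(P0, v0) -> 48. No state change.
Op 7: write(P2, v2, 164). refcount(pp2)=2>1 -> COPY to pp4. 5 ppages; refcounts: pp0:4 pp1:4 pp2:1 pp3:2 pp4:1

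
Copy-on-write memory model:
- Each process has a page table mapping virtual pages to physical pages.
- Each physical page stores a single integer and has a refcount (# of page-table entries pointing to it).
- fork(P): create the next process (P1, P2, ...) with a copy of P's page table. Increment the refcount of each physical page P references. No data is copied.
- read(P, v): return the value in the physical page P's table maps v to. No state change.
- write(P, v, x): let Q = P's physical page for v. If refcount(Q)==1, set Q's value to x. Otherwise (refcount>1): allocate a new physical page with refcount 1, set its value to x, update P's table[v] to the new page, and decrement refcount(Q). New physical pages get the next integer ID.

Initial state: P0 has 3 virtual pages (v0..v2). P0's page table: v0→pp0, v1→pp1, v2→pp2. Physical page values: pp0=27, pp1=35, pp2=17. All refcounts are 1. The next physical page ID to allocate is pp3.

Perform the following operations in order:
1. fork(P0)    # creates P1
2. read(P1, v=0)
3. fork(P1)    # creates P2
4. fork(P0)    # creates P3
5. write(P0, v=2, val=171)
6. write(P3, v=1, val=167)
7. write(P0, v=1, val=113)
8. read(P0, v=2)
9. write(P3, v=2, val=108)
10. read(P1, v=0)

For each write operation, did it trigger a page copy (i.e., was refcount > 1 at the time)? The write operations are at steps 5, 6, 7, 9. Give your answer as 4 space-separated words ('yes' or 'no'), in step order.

Op 1: fork(P0) -> P1. 3 ppages; refcounts: pp0:2 pp1:2 pp2:2
Op 2: read(P1, v0) -> 27. No state change.
Op 3: fork(P1) -> P2. 3 ppages; refcounts: pp0:3 pp1:3 pp2:3
Op 4: fork(P0) -> P3. 3 ppages; refcounts: pp0:4 pp1:4 pp2:4
Op 5: write(P0, v2, 171). refcount(pp2)=4>1 -> COPY to pp3. 4 ppages; refcounts: pp0:4 pp1:4 pp2:3 pp3:1
Op 6: write(P3, v1, 167). refcount(pp1)=4>1 -> COPY to pp4. 5 ppages; refcounts: pp0:4 pp1:3 pp2:3 pp3:1 pp4:1
Op 7: write(P0, v1, 113). refcount(pp1)=3>1 -> COPY to pp5. 6 ppages; refcounts: pp0:4 pp1:2 pp2:3 pp3:1 pp4:1 pp5:1
Op 8: read(P0, v2) -> 171. No state change.
Op 9: write(P3, v2, 108). refcount(pp2)=3>1 -> COPY to pp6. 7 ppages; refcounts: pp0:4 pp1:2 pp2:2 pp3:1 pp4:1 pp5:1 pp6:1
Op 10: read(P1, v0) -> 27. No state change.

yes yes yes yes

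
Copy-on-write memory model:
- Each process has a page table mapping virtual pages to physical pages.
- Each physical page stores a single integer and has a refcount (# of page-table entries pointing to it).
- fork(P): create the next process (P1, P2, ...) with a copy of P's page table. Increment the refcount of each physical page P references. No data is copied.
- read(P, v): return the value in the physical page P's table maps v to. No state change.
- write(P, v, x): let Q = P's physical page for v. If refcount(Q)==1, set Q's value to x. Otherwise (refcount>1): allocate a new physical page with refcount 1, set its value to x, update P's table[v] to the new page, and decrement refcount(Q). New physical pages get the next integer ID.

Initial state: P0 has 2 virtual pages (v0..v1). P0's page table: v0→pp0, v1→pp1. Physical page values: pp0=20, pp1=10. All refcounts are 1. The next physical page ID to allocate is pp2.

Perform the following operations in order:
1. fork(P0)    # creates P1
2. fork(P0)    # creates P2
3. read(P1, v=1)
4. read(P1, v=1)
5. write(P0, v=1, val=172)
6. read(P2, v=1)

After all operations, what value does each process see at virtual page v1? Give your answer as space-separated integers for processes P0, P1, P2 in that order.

Answer: 172 10 10

Derivation:
Op 1: fork(P0) -> P1. 2 ppages; refcounts: pp0:2 pp1:2
Op 2: fork(P0) -> P2. 2 ppages; refcounts: pp0:3 pp1:3
Op 3: read(P1, v1) -> 10. No state change.
Op 4: read(P1, v1) -> 10. No state change.
Op 5: write(P0, v1, 172). refcount(pp1)=3>1 -> COPY to pp2. 3 ppages; refcounts: pp0:3 pp1:2 pp2:1
Op 6: read(P2, v1) -> 10. No state change.
P0: v1 -> pp2 = 172
P1: v1 -> pp1 = 10
P2: v1 -> pp1 = 10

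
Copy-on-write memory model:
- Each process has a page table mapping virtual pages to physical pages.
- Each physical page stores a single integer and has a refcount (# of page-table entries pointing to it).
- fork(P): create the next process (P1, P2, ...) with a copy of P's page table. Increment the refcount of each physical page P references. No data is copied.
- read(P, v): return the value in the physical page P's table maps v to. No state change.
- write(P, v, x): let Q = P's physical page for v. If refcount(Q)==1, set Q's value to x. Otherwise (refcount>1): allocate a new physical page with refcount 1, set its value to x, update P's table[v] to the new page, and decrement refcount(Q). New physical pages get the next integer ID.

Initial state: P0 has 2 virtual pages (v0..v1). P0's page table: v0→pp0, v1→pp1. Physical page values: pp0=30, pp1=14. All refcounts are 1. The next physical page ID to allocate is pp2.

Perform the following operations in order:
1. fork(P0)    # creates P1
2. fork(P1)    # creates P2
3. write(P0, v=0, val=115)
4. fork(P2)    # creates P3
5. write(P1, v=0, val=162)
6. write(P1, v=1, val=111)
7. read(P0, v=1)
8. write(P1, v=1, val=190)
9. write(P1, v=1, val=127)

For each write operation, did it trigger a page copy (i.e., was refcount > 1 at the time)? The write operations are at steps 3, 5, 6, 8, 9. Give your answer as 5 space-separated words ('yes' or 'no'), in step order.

Op 1: fork(P0) -> P1. 2 ppages; refcounts: pp0:2 pp1:2
Op 2: fork(P1) -> P2. 2 ppages; refcounts: pp0:3 pp1:3
Op 3: write(P0, v0, 115). refcount(pp0)=3>1 -> COPY to pp2. 3 ppages; refcounts: pp0:2 pp1:3 pp2:1
Op 4: fork(P2) -> P3. 3 ppages; refcounts: pp0:3 pp1:4 pp2:1
Op 5: write(P1, v0, 162). refcount(pp0)=3>1 -> COPY to pp3. 4 ppages; refcounts: pp0:2 pp1:4 pp2:1 pp3:1
Op 6: write(P1, v1, 111). refcount(pp1)=4>1 -> COPY to pp4. 5 ppages; refcounts: pp0:2 pp1:3 pp2:1 pp3:1 pp4:1
Op 7: read(P0, v1) -> 14. No state change.
Op 8: write(P1, v1, 190). refcount(pp4)=1 -> write in place. 5 ppages; refcounts: pp0:2 pp1:3 pp2:1 pp3:1 pp4:1
Op 9: write(P1, v1, 127). refcount(pp4)=1 -> write in place. 5 ppages; refcounts: pp0:2 pp1:3 pp2:1 pp3:1 pp4:1

yes yes yes no no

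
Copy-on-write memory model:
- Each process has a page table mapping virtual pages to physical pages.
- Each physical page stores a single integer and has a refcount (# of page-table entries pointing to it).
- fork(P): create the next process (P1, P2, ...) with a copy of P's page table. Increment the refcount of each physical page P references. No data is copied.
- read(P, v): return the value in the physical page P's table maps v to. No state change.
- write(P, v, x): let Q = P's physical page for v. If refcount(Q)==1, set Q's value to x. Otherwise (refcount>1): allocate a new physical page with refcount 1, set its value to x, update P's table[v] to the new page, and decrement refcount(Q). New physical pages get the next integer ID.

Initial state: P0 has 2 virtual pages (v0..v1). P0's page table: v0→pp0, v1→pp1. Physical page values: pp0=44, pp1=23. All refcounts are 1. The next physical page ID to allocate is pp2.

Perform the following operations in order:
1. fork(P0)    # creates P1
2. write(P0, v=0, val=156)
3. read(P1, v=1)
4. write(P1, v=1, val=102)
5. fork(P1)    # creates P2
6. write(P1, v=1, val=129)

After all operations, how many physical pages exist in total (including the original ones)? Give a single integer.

Answer: 5

Derivation:
Op 1: fork(P0) -> P1. 2 ppages; refcounts: pp0:2 pp1:2
Op 2: write(P0, v0, 156). refcount(pp0)=2>1 -> COPY to pp2. 3 ppages; refcounts: pp0:1 pp1:2 pp2:1
Op 3: read(P1, v1) -> 23. No state change.
Op 4: write(P1, v1, 102). refcount(pp1)=2>1 -> COPY to pp3. 4 ppages; refcounts: pp0:1 pp1:1 pp2:1 pp3:1
Op 5: fork(P1) -> P2. 4 ppages; refcounts: pp0:2 pp1:1 pp2:1 pp3:2
Op 6: write(P1, v1, 129). refcount(pp3)=2>1 -> COPY to pp4. 5 ppages; refcounts: pp0:2 pp1:1 pp2:1 pp3:1 pp4:1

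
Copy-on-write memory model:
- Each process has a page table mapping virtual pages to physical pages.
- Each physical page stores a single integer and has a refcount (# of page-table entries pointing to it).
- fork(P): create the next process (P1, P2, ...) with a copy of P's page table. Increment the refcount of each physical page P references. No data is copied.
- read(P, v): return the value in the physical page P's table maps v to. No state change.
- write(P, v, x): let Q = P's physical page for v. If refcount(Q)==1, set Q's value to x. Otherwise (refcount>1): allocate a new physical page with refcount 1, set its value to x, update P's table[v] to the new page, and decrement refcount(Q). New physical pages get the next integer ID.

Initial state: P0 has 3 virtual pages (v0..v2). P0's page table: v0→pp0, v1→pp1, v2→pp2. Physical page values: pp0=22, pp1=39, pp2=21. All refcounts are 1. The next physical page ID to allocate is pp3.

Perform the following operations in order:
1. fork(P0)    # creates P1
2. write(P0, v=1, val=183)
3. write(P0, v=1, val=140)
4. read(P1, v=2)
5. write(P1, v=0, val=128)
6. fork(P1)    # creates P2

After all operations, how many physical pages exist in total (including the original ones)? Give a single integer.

Answer: 5

Derivation:
Op 1: fork(P0) -> P1. 3 ppages; refcounts: pp0:2 pp1:2 pp2:2
Op 2: write(P0, v1, 183). refcount(pp1)=2>1 -> COPY to pp3. 4 ppages; refcounts: pp0:2 pp1:1 pp2:2 pp3:1
Op 3: write(P0, v1, 140). refcount(pp3)=1 -> write in place. 4 ppages; refcounts: pp0:2 pp1:1 pp2:2 pp3:1
Op 4: read(P1, v2) -> 21. No state change.
Op 5: write(P1, v0, 128). refcount(pp0)=2>1 -> COPY to pp4. 5 ppages; refcounts: pp0:1 pp1:1 pp2:2 pp3:1 pp4:1
Op 6: fork(P1) -> P2. 5 ppages; refcounts: pp0:1 pp1:2 pp2:3 pp3:1 pp4:2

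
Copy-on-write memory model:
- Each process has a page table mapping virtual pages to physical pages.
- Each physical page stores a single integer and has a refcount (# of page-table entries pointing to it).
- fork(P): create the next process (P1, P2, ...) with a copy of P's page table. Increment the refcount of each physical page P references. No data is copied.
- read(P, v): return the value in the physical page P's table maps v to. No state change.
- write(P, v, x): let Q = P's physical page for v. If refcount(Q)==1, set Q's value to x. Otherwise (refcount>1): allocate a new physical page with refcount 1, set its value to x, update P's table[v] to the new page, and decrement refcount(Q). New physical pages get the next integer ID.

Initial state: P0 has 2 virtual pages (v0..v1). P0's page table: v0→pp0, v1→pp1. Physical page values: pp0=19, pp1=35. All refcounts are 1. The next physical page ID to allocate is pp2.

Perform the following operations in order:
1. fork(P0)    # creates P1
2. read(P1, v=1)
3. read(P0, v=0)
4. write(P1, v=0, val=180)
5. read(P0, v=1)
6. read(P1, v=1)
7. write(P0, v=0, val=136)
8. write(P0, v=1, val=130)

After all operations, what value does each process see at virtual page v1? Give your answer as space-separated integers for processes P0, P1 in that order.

Op 1: fork(P0) -> P1. 2 ppages; refcounts: pp0:2 pp1:2
Op 2: read(P1, v1) -> 35. No state change.
Op 3: read(P0, v0) -> 19. No state change.
Op 4: write(P1, v0, 180). refcount(pp0)=2>1 -> COPY to pp2. 3 ppages; refcounts: pp0:1 pp1:2 pp2:1
Op 5: read(P0, v1) -> 35. No state change.
Op 6: read(P1, v1) -> 35. No state change.
Op 7: write(P0, v0, 136). refcount(pp0)=1 -> write in place. 3 ppages; refcounts: pp0:1 pp1:2 pp2:1
Op 8: write(P0, v1, 130). refcount(pp1)=2>1 -> COPY to pp3. 4 ppages; refcounts: pp0:1 pp1:1 pp2:1 pp3:1
P0: v1 -> pp3 = 130
P1: v1 -> pp1 = 35

Answer: 130 35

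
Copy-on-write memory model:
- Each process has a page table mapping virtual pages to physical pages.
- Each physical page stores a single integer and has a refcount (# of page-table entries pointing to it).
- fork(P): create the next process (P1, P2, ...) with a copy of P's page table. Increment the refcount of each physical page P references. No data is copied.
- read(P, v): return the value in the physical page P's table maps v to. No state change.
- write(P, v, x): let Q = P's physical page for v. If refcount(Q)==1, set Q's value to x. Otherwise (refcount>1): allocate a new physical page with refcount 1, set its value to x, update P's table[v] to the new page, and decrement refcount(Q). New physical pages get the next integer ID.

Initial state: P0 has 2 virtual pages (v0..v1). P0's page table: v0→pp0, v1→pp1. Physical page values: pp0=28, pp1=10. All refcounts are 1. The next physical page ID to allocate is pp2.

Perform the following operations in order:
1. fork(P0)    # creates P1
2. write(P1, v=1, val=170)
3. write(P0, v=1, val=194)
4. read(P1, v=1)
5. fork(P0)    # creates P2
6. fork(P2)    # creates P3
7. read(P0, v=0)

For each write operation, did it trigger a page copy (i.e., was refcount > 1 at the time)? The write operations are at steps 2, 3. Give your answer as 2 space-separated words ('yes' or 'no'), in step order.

Op 1: fork(P0) -> P1. 2 ppages; refcounts: pp0:2 pp1:2
Op 2: write(P1, v1, 170). refcount(pp1)=2>1 -> COPY to pp2. 3 ppages; refcounts: pp0:2 pp1:1 pp2:1
Op 3: write(P0, v1, 194). refcount(pp1)=1 -> write in place. 3 ppages; refcounts: pp0:2 pp1:1 pp2:1
Op 4: read(P1, v1) -> 170. No state change.
Op 5: fork(P0) -> P2. 3 ppages; refcounts: pp0:3 pp1:2 pp2:1
Op 6: fork(P2) -> P3. 3 ppages; refcounts: pp0:4 pp1:3 pp2:1
Op 7: read(P0, v0) -> 28. No state change.

yes no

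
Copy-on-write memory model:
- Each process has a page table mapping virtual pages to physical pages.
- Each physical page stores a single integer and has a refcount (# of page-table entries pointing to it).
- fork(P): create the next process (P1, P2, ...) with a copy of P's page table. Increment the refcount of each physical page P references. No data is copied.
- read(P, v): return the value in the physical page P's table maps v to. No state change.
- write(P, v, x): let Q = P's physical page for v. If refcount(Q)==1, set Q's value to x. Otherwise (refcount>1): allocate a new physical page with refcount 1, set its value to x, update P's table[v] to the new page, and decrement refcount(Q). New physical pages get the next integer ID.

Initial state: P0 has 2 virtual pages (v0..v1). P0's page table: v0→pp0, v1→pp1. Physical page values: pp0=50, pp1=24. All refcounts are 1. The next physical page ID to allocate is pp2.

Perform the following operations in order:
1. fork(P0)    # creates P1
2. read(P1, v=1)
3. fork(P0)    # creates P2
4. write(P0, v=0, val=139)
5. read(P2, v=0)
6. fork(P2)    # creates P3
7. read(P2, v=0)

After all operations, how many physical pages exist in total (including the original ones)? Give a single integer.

Op 1: fork(P0) -> P1. 2 ppages; refcounts: pp0:2 pp1:2
Op 2: read(P1, v1) -> 24. No state change.
Op 3: fork(P0) -> P2. 2 ppages; refcounts: pp0:3 pp1:3
Op 4: write(P0, v0, 139). refcount(pp0)=3>1 -> COPY to pp2. 3 ppages; refcounts: pp0:2 pp1:3 pp2:1
Op 5: read(P2, v0) -> 50. No state change.
Op 6: fork(P2) -> P3. 3 ppages; refcounts: pp0:3 pp1:4 pp2:1
Op 7: read(P2, v0) -> 50. No state change.

Answer: 3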